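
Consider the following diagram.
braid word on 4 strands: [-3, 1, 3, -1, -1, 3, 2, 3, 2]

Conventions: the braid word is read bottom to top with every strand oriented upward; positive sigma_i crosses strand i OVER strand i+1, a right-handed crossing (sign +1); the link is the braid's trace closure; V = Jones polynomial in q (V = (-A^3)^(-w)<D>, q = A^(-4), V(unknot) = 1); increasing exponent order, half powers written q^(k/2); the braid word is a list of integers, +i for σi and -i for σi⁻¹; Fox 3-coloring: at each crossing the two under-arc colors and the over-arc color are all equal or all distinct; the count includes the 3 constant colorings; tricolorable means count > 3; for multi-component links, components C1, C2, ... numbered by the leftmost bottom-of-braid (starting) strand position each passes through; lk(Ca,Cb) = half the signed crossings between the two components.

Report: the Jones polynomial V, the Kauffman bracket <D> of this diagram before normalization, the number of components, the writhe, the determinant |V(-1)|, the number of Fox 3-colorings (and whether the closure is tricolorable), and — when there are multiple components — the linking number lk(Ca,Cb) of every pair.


V(q) = q + q^3 - q^4
bracket: A^-7 - A^-3 - A^5, w = +3
1 component, writhe +3, over 9 crossings
det 3, colorings 9 of 3^9 — tricolorable
observation: w = +3 (over 9 crossings) is diagram-only; (-A^3)^(-3) removes it from V


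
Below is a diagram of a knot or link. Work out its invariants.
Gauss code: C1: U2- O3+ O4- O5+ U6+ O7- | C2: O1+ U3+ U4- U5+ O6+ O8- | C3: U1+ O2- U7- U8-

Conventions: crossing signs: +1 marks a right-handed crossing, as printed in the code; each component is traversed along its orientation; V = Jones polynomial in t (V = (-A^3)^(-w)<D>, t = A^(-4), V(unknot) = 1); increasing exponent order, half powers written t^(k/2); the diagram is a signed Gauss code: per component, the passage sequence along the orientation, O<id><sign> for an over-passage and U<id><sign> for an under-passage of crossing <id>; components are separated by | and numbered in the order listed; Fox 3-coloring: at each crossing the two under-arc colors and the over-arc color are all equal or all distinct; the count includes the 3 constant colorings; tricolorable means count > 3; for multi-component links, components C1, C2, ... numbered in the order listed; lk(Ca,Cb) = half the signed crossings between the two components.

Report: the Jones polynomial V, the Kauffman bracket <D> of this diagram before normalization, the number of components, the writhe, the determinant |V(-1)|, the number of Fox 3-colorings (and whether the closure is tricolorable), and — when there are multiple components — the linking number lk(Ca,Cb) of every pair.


Jones polynomial: V(t) = t^-2 + 2 + t^2
<D> = A^-8 + 2 + A^8; writhe 0
components 3, writhe 0 (8 crossings)
linking number lk(C1,C2) = +1
lk(C1,C3): -1
lk(C2,C3) = 0
3-colorings: 3 of 3^8, det 4 — not tricolorable
note: the span of V is 4, within the link bound 8 + 3 - 1


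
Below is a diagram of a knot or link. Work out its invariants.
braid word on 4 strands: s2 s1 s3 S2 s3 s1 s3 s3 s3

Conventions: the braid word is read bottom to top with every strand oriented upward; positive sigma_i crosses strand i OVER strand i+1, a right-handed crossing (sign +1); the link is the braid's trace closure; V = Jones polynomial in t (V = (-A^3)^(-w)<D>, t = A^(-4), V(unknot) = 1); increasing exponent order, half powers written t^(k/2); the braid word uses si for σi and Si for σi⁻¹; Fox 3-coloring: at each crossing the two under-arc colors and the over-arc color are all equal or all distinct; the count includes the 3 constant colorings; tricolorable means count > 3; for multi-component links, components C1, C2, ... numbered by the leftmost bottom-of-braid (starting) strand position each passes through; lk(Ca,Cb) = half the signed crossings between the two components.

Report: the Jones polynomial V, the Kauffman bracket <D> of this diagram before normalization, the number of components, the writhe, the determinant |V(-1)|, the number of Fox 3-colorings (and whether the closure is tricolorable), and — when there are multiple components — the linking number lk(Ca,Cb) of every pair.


Jones polynomial: V(t) = t^2 - t^3 + 2t^4 - 2t^5 + 3t^6 - 2t^7 + t^8 - t^9
<D> = A^-15 - A^-11 + 2A^-7 - 3A^-3 + 2A - 2A^5 + A^9 - A^13; writhe +7
components 1, writhe +7 (9 crossings)
3-colorings: 3 of 3^9, det 13 — not tricolorable
note: w = +7 (over 9 crossings) is diagram-only; (-A^3)^(-7) removes it from V


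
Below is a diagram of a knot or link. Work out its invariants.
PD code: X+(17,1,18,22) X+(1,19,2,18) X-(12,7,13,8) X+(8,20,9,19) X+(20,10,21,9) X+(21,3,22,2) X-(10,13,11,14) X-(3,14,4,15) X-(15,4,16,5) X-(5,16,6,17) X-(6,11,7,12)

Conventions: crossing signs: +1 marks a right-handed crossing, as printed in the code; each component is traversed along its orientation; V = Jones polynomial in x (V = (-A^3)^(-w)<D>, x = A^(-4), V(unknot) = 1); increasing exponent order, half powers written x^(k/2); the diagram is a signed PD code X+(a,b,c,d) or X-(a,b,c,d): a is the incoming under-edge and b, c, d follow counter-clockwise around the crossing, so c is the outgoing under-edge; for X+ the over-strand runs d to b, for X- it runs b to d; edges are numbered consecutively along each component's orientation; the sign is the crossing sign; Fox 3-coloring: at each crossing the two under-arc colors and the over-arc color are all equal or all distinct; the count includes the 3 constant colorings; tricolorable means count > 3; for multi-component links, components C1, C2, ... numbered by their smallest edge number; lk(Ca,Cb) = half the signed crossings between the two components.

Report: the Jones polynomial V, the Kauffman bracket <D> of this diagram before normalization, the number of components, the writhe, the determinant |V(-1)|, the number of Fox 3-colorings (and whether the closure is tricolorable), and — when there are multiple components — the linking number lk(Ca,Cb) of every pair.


V = x^-6 - 2x^-5 + 2x^-4 - 3x^-3 + 2x^-2 - x^-1 + 2 + x - x^2 + x^3 - x^4
<D> = A^-19 - A^-15 + A^-11 - A^-7 - 2A^-3 + A - 2A^5 + 3A^9 - 2A^13 + 2A^17 - A^21 (w = -1)
1 component over 11 crossings, w = -1
27 Fox colorings among 3^11, |V(-1)| = 9: tricolorable
why: w = -1 (over 11 crossings) is diagram-only; (-A^3)^(1) removes it from V


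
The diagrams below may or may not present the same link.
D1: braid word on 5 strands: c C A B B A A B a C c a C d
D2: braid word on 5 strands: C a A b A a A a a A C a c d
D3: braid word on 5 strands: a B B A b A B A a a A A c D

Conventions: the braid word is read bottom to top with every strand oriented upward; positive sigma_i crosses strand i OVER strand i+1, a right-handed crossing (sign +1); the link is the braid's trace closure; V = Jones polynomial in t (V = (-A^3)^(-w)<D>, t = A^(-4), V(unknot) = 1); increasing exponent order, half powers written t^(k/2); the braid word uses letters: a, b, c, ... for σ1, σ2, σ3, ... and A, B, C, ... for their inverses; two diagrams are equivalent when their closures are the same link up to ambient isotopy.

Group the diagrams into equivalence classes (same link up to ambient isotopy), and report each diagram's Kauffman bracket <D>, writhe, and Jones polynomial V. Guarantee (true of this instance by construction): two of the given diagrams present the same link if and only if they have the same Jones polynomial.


classes: {D1, D3} | {D2}
V(D1) = -t^-6 + t^-5 - t^-4 + 2t^-3 - t^-2 + t^-1  [14 crossings, <D> = A^-8 - A^-4 + 2 - A^4 + A^8 - A^12, w = -4]
V(D2) = 1  [14 crossings, <D> = A^6, w = +2]
V(D3) = -t^-6 + t^-5 - t^-4 + 2t^-3 - t^-2 + t^-1  [14 crossings, <D> = A^-8 - A^-4 + 2 - A^4 + A^8 - A^12, w = -4]
note: 2 classes among 3 diagrams; unequal V(t) rules out equality


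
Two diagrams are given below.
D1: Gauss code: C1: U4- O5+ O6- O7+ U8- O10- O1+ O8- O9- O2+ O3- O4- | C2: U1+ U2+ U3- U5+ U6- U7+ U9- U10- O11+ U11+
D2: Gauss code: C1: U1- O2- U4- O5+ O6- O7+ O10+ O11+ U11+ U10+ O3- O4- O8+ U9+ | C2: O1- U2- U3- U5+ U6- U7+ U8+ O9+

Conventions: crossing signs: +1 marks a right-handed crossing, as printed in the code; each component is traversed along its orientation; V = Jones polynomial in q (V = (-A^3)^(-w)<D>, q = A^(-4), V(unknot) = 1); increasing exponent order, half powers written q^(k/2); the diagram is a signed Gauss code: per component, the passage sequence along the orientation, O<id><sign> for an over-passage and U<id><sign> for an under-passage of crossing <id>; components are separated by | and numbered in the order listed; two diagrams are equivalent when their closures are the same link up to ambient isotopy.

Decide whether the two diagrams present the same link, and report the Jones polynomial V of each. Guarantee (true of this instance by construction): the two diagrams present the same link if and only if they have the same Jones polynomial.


equivalent: yes
D1 (bracket A^-5 + A^-1; 11 crossings at w = -1): V = -q^(-1/2) - q^(1/2)
V(D2) = -q^(-1/2) - q^(1/2)  [11 crossings, <D> = A + A^5, w = +1]
observation: one V(q) for all 2 diagrams — one class (guaranteed)


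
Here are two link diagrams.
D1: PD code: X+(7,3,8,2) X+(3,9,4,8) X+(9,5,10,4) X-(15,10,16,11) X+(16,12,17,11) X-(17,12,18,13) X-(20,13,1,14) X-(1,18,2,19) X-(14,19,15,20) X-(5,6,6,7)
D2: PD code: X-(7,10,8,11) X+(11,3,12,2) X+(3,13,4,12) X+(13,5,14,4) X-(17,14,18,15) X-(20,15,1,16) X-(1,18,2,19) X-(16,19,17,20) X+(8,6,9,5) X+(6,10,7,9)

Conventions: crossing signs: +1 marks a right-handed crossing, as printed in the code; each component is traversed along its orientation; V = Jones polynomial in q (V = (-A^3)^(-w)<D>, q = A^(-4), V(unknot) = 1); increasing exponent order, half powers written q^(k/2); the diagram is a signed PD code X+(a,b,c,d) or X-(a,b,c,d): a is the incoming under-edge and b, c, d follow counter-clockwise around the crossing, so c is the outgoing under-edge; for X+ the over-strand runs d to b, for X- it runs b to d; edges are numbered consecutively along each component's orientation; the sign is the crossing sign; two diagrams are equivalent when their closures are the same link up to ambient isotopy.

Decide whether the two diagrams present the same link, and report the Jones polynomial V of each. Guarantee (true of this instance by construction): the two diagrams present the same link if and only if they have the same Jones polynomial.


equivalent: yes
D1 (bracket -A^-18 + A^-14 - A^-10 + 3A^-6 - A^-2 + A^2 - A^6; 10 crossings at w = -2): V = -q^-3 + q^-2 - q^-1 + 3 - q + q^2 - q^3
V(D2) = -q^-3 + q^-2 - q^-1 + 3 - q + q^2 - q^3  [10 crossings, <D> = -A^-12 + A^-8 - A^-4 + 3 - A^4 + A^8 - A^12, w = 0]
observation: Reidemeister moves carry D1 (10 crossings) to D2 (10)


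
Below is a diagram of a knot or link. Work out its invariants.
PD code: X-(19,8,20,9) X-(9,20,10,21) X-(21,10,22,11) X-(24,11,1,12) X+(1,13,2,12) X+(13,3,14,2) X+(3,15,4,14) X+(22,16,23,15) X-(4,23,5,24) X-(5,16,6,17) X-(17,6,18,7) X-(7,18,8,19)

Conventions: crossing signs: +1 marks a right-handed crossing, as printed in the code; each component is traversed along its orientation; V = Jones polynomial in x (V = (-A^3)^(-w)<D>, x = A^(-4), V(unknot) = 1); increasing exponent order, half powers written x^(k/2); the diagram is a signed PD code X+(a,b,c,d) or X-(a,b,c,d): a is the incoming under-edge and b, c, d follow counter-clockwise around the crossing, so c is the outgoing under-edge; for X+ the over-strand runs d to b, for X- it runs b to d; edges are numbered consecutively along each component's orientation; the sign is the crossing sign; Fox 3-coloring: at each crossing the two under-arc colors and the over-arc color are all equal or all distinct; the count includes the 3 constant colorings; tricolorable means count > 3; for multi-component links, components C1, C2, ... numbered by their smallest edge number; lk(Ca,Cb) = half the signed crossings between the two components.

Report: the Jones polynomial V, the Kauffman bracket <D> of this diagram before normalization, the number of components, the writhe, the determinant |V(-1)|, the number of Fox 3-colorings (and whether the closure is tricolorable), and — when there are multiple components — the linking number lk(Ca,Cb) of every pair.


Jones polynomial: V(x) = x^-8 - 2x^-7 + 2x^-6 - 3x^-5 + 3x^-4 - 2x^-3 + 2x^-2 - x^-1 + 1
<D> = A^-12 - A^-8 + 2A^-4 - 2 + 3A^4 - 3A^8 + 2A^12 - 2A^16 + A^20; writhe -4
components 1, writhe -4 (12 crossings)
3-colorings: 3 of 3^12, det 17 — not tricolorable
note: w = -4 shifts under R1 moves; the (-A^3)^(4) factor cancels that in V


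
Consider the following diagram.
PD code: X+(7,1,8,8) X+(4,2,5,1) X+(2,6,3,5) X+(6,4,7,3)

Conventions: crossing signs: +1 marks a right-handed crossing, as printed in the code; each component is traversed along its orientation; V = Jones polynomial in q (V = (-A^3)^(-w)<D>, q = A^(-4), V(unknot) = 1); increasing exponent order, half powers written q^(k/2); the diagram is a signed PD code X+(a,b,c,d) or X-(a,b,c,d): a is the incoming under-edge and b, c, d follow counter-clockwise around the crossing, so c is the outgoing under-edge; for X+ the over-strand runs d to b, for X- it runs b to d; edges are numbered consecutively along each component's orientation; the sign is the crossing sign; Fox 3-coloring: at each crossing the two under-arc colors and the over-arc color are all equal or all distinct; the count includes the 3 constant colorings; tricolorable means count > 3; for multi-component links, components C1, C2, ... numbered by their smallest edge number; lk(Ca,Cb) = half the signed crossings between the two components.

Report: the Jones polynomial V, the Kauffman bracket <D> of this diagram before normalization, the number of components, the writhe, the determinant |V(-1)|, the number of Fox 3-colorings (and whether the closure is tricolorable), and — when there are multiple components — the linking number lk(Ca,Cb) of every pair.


V = q + q^3 - q^4
<D> = -A^-4 + 1 + A^8 (w = +4)
1 component over 4 crossings, w = +4
9 Fox colorings among 3^4, |V(-1)| = 3: tricolorable
why: det 3 = |V(-1)|; divisible by 3, so tricolorable


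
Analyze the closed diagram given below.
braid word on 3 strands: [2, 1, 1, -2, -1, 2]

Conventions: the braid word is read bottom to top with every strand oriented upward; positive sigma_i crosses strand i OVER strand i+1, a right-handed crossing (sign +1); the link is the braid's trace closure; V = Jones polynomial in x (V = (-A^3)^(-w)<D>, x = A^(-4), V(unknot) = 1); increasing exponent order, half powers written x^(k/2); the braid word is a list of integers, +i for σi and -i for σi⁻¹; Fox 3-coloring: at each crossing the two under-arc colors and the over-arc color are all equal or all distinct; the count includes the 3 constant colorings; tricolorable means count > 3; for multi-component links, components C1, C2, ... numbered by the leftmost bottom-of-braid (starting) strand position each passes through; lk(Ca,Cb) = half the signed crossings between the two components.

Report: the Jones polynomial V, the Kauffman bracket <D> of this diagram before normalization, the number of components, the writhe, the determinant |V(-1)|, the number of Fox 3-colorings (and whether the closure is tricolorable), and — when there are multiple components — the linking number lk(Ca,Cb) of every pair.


Jones polynomial: V(x) = x + x^3 - x^4
<D> = -A^-10 + A^-6 + A^2; writhe +2
components 1, writhe +2 (6 crossings)
3-colorings: 9 of 3^6, det 3 — tricolorable
note: the span of V is 3, forcing >= 3 crossings in any diagram


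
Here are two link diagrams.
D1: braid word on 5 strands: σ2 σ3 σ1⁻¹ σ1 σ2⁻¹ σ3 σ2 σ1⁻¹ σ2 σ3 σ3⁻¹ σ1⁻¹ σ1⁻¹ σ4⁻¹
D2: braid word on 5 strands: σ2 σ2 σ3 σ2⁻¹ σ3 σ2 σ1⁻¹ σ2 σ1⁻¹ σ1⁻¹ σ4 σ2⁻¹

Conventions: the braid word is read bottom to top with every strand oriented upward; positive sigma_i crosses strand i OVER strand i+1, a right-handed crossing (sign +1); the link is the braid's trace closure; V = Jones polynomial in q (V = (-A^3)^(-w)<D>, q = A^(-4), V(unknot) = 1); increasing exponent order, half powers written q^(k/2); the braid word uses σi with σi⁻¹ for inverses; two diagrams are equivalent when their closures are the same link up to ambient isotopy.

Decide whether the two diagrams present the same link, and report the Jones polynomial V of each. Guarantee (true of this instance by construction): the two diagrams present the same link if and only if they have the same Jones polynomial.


equivalent: yes
V(D1) = -q^-3 + 3q^-2 - 4q^-1 + 5 - 5q + 5q^2 - 3q^3 + 2q^4 - q^5  (w 0, c 14, <D> = -A^-20 + 2A^-16 - 3A^-12 + 5A^-8 - 5A^-4 + 5 - 4A^4 + 3A^8 - A^12)
D2 (bracket -A^-14 + 2A^-10 - 3A^-6 + 5A^-2 - 5A^2 + 5A^6 - 4A^10 + 3A^14 - A^18; 12 crossings at w = +2): V = -q^-3 + 3q^-2 - 4q^-1 + 5 - 5q + 5q^2 - 3q^3 + 2q^4 - q^5
why: all 2 diagrams share one V(q), hence one class


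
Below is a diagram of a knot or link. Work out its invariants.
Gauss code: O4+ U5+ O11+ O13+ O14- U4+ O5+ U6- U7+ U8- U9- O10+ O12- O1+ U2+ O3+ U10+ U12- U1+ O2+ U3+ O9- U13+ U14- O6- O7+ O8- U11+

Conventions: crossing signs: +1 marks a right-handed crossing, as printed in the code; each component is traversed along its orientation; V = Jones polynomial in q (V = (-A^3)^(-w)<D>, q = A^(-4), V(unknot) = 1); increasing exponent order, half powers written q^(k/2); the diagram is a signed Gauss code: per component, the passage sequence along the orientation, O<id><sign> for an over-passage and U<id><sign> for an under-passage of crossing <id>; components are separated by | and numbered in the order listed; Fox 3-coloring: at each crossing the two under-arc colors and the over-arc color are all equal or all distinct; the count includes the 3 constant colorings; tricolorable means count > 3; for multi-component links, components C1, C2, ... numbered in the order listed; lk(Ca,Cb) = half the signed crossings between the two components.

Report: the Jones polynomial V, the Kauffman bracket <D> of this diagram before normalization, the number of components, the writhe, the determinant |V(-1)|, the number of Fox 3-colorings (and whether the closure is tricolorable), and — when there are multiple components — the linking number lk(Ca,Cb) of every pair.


Jones polynomial: V(q) = q^2 + 2q^4 - 2q^5 + q^6 - 2q^7 + q^8
<D> = A^-20 - 2A^-16 + A^-12 - 2A^-8 + 2A^-4 + A^4; writhe +4
components 1, writhe +4 (14 crossings)
3-colorings: 27 of 3^14, det 9 — tricolorable
note: w = +4 (over 14 crossings) is diagram-only; (-A^3)^(-4) removes it from V


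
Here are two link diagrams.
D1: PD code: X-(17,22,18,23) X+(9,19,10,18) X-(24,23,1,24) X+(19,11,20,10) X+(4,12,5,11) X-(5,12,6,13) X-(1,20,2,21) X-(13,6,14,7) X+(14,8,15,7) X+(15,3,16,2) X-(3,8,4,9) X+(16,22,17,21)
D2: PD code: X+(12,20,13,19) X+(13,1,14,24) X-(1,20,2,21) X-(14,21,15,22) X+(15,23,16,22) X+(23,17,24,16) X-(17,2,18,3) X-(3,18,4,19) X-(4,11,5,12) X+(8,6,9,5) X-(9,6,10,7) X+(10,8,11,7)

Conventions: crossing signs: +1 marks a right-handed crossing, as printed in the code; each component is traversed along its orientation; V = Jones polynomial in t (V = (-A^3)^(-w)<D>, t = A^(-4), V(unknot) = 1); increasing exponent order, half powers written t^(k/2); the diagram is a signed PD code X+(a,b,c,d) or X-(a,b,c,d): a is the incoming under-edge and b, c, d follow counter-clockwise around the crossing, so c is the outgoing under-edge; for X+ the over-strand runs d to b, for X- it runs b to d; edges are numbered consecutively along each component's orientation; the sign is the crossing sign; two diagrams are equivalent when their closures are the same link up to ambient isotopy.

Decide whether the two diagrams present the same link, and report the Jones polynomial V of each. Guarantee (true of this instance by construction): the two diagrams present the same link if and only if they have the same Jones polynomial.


same link: no
V(D1) = t + t^3 - t^4  [12 crossings, <D> = -A^-16 + A^-12 + A^-4, w = 0]
V(D2) = t^-2 - t^-1 + 1 - t + t^2  (w 0, c 12, <D> = A^-8 - A^-4 + 1 - A^4 + A^8)
note: comparing 2 Jones polynomials yields 2 groups


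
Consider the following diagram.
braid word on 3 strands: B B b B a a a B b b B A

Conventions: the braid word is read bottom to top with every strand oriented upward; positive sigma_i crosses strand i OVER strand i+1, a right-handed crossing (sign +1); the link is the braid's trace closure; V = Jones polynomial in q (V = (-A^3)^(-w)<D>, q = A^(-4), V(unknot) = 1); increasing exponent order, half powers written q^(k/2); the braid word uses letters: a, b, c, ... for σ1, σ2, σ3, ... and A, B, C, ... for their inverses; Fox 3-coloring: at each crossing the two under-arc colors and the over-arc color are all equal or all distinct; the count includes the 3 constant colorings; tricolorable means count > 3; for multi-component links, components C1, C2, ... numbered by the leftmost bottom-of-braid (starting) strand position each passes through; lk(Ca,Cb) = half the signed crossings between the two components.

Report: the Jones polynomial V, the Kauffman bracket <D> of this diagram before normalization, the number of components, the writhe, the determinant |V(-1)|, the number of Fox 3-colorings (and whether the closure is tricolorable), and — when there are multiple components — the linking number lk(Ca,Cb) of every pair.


V = q^-2 + 2 + q^2
<D> = A^-8 + 2 + A^8 (w = 0)
3 components over 12 crossings, w = 0
lk(C1,C2): +1
lk(C1,C3) = 0
linking number lk(C2,C3) = -1
3 Fox colorings among 3^12, |V(-1)| = 4: not tricolorable
why: inverse pairs cancel, leaving σ2⁻¹ σ2⁻¹ σ1 σ1


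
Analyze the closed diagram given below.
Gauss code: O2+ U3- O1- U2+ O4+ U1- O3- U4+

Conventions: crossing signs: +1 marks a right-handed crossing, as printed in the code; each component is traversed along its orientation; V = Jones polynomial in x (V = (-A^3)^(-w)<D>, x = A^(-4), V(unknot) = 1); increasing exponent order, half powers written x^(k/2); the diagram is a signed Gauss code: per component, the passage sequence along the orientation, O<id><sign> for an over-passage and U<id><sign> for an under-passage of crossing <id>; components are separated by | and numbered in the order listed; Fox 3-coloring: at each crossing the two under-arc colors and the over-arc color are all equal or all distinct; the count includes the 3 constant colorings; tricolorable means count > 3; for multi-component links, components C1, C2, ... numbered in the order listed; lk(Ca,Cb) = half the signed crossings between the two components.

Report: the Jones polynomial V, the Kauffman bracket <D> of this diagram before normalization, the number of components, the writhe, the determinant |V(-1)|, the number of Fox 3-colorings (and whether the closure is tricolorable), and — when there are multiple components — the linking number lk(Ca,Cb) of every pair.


Jones polynomial: V(x) = x^-2 - x^-1 + 1 - x + x^2
<D> = A^-8 - A^-4 + 1 - A^4 + A^8; writhe 0
components 1, writhe 0 (4 crossings)
3-colorings: 3 of 3^4, det 5 — not tricolorable
note: V is palindromic (span 4, det 5): x -> 1/x fixes it; necessary, not sufficient, for amphichirality


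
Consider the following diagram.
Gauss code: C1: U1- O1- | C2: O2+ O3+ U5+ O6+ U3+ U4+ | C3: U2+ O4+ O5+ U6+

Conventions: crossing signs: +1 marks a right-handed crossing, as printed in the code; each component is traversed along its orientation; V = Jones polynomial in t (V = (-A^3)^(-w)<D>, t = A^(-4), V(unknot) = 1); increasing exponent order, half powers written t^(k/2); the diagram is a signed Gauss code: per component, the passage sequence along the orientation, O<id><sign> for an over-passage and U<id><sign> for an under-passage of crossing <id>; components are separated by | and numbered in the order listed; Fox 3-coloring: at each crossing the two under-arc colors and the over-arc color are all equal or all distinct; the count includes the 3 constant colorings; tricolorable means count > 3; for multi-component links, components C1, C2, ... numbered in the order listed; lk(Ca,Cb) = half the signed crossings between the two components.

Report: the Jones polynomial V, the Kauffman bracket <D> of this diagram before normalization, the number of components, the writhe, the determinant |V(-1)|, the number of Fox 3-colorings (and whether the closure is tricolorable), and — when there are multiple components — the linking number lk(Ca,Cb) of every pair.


V(t) = t + t^2 + t^3 + t^6
bracket: A^-12 + 1 + A^4 + A^8, w = +4
3 components, writhe +4, over 6 crossings
lk(C1,C2) = 0
linking number lk(C1,C3) = 0
lk(C2,C3): +2
det 0, colorings 9 of 3^6 — tricolorable
observation: summing lk over 3 pairs gives +2


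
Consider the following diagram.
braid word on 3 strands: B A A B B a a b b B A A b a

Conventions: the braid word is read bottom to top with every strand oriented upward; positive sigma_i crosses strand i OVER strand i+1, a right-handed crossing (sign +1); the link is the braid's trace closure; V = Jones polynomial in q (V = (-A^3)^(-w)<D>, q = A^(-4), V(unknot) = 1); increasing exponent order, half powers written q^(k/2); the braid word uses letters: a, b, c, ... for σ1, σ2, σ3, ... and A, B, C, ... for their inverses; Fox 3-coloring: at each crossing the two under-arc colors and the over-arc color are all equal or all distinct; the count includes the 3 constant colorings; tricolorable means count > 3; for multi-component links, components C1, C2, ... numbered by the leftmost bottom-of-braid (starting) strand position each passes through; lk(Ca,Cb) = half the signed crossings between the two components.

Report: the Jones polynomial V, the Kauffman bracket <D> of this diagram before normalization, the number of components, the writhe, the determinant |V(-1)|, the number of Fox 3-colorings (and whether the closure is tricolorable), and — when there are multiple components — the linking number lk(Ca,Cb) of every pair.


V(q) = -q^-6 + 2q^-5 - 3q^-4 + 4q^-3 - 4q^-2 + 4q^-1 - 2 + 2q - q^2
bracket: -A^-14 + 2A^-10 - 2A^-6 + 4A^-2 - 4A^2 + 4A^6 - 3A^10 + 2A^14 - A^18, w = -2
1 component, writhe -2, over 14 crossings
det 23, colorings 3 of 3^14 — not tricolorable
observation: the span of V is 8, forcing >= 8 crossings in any diagram


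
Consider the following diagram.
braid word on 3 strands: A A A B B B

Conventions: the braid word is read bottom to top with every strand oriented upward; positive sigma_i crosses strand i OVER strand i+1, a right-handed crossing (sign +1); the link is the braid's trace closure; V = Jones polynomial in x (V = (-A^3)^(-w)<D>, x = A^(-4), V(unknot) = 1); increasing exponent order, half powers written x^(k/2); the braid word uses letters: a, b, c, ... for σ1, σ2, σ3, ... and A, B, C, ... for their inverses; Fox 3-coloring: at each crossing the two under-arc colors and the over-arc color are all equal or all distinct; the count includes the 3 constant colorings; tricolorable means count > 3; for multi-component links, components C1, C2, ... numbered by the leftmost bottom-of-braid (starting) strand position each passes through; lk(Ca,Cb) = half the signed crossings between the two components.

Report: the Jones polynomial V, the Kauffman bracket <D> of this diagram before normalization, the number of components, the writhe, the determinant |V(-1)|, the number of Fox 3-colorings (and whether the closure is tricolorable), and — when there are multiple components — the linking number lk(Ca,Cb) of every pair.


V(x) = x^-8 - 2x^-7 + x^-6 - 2x^-5 + 2x^-4 + x^-2
bracket: A^-10 + 2A^-2 - 2A^2 + A^6 - 2A^10 + A^14, w = -6
1 component, writhe -6, over 6 crossings
det 9, colorings 27 of 3^6 — tricolorable
observation: w = -6 (over 6 crossings) is diagram-only; (-A^3)^(6) removes it from V


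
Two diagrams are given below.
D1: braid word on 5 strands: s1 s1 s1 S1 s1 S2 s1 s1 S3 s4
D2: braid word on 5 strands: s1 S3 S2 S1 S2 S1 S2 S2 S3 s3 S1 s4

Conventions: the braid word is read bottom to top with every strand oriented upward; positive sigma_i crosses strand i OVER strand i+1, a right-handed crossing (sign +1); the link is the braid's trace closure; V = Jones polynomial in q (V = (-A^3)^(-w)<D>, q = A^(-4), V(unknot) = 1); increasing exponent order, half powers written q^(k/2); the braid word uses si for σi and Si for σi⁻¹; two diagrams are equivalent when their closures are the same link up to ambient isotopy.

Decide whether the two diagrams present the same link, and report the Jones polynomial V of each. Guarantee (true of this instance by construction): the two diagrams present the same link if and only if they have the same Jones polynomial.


equivalent: no
D1 (bracket -A^-16 + A^-12 - A^-8 + A^-4 + A^4; 10 crossings at w = +4): V = q^2 + q^4 - q^5 + q^6 - q^7
V(D2) = -q^-7 + q^-6 - q^-5 + q^-4 + q^-2  [12 crossings, <D> = A^-10 + A^-2 - A^2 + A^6 - A^10, w = -6]
observation: V(q) takes 2 values over 2 diagrams, fixing the grouping


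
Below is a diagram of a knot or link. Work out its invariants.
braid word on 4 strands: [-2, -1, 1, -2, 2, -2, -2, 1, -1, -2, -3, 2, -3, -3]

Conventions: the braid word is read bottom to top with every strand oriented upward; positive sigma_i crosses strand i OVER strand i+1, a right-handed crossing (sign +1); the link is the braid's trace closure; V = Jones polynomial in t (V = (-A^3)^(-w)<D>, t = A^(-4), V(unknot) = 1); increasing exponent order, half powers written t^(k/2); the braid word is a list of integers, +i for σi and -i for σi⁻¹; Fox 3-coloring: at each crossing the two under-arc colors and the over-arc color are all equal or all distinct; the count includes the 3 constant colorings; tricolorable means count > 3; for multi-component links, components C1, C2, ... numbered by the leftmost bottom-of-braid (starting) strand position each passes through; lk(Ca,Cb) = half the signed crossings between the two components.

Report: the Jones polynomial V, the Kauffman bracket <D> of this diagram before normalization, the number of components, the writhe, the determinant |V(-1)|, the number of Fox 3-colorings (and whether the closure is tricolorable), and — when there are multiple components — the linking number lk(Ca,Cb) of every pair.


V(t) = t^(-19/2) - t^(-17/2) + t^(-15/2) - 2t^(-7/2) - t^(-3/2)
bracket: -A^-12 - 2A^-4 + A^12 - A^16 + A^20, w = -6
2 components, writhe -6, over 14 crossings
lk(C1,C2) = 0
det 0, colorings 9 of 3^14 — tricolorable
observation: the span of V is 8, within the link bound 14 + 2 - 1


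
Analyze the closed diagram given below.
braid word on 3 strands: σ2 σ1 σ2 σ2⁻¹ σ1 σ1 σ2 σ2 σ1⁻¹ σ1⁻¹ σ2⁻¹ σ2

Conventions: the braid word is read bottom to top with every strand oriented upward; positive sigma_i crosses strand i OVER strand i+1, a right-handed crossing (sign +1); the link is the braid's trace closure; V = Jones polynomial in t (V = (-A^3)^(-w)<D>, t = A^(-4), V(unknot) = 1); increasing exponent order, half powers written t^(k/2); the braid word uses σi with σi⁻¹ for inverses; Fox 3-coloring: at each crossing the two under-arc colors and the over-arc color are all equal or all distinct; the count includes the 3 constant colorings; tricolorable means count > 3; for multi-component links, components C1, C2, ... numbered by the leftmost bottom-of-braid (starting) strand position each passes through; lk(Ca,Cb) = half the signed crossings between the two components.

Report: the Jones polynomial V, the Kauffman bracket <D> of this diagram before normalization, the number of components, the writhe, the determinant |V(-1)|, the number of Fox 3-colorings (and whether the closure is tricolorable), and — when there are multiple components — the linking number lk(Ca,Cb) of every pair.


V = 2t - 2t^2 + 3t^3 - 3t^4 + 2t^5 - 2t^6 + t^7
<D> = A^-16 - 2A^-12 + 2A^-8 - 3A^-4 + 3 - 2A^4 + 2A^8 (w = +4)
1 component over 12 crossings, w = +4
9 Fox colorings among 3^12, |V(-1)| = 15: tricolorable
why: the word shrinks to σ2 σ1 σ1 σ1 σ2 σ2 σ1⁻¹ σ1⁻¹ after cancelling


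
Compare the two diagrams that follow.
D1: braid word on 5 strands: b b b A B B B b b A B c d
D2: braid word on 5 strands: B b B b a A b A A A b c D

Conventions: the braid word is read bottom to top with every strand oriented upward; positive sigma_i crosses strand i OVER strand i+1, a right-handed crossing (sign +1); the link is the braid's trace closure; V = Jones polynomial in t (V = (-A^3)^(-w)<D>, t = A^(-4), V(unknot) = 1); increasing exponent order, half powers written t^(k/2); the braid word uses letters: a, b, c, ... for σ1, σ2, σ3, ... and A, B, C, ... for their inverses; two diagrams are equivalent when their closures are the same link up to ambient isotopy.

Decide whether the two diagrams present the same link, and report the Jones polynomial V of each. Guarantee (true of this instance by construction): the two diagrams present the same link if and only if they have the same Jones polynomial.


equivalent: no
V(D1) = -t^(-1/2) - t^(1/2)  (w +1, c 13, <D> = A + A^5)
V(D2) = t^(-7/2) - t^(-5/2) + t^(-3/2) - 2t^(-1/2) - t^(3/2)  [13 crossings, <D> = A^-9 + 2A^-1 - A^3 + A^7 - A^11, w = -1]
key observation: 2 values of V(t) split the 2 diagrams


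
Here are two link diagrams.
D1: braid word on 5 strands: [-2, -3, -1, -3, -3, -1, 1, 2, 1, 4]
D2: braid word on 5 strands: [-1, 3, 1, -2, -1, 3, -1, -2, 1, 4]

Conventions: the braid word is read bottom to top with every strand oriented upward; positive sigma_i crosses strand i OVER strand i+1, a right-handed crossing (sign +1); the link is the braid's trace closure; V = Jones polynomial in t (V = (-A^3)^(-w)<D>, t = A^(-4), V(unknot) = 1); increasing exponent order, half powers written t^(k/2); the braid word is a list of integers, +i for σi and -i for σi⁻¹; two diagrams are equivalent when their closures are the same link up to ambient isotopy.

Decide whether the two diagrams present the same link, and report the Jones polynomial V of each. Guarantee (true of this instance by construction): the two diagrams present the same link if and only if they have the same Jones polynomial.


same link: no
V(D1) = -t^-4 + t^-3 + t^-1  [10 crossings, <D> = A^-2 + A^6 - A^10, w = -2]
D2 (bracket A^-8 - A^-4 + 2 - 2A^4 + A^8 - A^12 + A^16; 10 crossings at w = 0): V = t^-4 - t^-3 + t^-2 - 2t^-1 + 2 - t + t^2
note: V(t) takes 2 values over 2 diagrams, fixing the grouping


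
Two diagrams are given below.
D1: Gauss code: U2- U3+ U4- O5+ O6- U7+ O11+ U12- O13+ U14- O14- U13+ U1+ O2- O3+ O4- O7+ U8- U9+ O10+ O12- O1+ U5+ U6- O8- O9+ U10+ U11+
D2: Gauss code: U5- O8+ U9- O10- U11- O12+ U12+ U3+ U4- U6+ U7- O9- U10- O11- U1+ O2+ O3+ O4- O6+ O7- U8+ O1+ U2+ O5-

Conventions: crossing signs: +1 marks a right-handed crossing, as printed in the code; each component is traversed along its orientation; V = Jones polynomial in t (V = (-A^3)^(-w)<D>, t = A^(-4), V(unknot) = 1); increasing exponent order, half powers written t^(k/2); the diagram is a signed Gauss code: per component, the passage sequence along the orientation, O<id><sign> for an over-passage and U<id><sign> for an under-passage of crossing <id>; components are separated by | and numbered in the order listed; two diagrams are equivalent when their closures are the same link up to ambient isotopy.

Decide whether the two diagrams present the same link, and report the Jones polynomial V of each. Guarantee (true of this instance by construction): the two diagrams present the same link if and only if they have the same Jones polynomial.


equivalent: no
V(D1) = 1  (w +2, c 14, <D> = A^6)
D2 (bracket -A^-12 + A^-8 - A^-4 + 3 - A^4 + A^8 - A^12; 12 crossings at w = 0): V = -t^-3 + t^-2 - t^-1 + 3 - t + t^2 - t^3
why: comparing 2 Jones polynomials yields 2 groups


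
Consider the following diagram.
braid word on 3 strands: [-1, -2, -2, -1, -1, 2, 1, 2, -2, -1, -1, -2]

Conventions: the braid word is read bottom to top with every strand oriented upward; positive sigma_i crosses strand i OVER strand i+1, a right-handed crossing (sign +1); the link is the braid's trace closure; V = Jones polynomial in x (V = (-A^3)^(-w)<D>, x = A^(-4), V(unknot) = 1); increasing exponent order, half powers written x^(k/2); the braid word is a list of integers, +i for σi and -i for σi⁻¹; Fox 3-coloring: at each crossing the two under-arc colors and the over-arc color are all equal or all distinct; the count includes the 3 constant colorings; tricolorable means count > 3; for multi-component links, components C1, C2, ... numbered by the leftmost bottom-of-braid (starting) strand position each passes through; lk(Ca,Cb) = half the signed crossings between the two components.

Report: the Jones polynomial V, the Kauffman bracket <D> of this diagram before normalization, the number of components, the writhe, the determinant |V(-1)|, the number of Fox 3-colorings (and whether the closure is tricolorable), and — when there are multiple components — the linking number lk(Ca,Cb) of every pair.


V(x) = x^-8 - 2x^-7 + x^-6 - 2x^-5 + 2x^-4 + x^-2
bracket: A^-10 + 2A^-2 - 2A^2 + A^6 - 2A^10 + A^14, w = -6
1 component, writhe -6, over 12 crossings
det 9, colorings 27 of 3^12 — tricolorable
observation: w = -6 shifts under R1 moves; the (-A^3)^(6) factor cancels that in V


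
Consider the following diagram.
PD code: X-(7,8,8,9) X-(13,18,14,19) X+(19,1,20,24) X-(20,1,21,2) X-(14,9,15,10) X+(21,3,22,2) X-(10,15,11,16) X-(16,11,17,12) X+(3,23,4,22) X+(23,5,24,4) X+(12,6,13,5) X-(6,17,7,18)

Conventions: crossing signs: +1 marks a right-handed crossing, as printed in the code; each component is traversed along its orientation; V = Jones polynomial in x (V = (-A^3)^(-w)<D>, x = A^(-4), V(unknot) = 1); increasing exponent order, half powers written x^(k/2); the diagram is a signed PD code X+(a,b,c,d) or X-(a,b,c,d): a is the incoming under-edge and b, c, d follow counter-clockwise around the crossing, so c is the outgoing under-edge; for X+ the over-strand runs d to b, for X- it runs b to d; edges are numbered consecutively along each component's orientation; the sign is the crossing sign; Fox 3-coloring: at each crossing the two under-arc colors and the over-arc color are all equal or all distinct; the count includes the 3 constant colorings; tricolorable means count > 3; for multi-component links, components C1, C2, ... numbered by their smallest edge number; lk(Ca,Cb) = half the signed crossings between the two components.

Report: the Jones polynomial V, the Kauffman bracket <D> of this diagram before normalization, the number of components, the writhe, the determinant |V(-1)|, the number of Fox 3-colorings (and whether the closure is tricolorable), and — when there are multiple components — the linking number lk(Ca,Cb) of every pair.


V = -x^-3 + x^-2 - x^-1 + 3 - x + x^2 - x^3
<D> = -A^-18 + A^-14 - A^-10 + 3A^-6 - A^-2 + A^2 - A^6 (w = -2)
1 component over 12 crossings, w = -2
27 Fox colorings among 3^12, |V(-1)| = 9: tricolorable
why: w = -2 shifts under R1 moves; the (-A^3)^(2) factor cancels that in V


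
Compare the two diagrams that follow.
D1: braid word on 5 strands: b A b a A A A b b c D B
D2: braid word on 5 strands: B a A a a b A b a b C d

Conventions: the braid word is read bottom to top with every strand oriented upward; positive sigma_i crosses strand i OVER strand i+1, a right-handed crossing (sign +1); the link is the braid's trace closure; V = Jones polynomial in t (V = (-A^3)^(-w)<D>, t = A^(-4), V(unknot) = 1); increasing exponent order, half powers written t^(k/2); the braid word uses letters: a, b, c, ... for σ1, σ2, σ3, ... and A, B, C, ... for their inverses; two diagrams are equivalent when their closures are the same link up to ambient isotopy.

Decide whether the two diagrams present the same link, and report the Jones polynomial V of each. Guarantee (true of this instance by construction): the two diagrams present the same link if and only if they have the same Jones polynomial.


equivalent: no
D1 (bracket -A^-12 + 2A^-8 - 2A^-4 + 3 - 2A^4 + 2A^8 - A^12; 12 crossings at w = 0): V = -t^-3 + 2t^-2 - 2t^-1 + 3 - 2t + 2t^2 - t^3
D2 (bracket -A^-12 + A^-8 - A^-4 + 2 - A^4 + A^8; 12 crossings at w = +4): V = t - t^2 + 2t^3 - t^4 + t^5 - t^6
key observation: comparing 2 Jones polynomials yields 2 groups


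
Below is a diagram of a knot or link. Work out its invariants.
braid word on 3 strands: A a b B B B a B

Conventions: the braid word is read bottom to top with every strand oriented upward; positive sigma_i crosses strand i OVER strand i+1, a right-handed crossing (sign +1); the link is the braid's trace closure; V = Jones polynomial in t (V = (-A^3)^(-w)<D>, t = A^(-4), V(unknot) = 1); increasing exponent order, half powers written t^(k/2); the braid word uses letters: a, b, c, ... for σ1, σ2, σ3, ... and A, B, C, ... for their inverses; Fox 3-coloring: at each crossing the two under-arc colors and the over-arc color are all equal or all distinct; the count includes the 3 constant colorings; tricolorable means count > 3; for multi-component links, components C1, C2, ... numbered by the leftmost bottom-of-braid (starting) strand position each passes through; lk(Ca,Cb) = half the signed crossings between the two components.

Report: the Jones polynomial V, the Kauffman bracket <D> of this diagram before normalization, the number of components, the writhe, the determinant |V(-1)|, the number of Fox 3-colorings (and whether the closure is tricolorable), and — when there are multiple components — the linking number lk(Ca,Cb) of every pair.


V = -t^-4 + t^-3 + t^-1
<D> = A^-2 + A^6 - A^10 (w = -2)
1 component over 8 crossings, w = -2
9 Fox colorings among 3^8, |V(-1)| = 3: tricolorable
why: the word shrinks to σ2⁻¹ σ2⁻¹ σ1 σ2⁻¹ after cancelling
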